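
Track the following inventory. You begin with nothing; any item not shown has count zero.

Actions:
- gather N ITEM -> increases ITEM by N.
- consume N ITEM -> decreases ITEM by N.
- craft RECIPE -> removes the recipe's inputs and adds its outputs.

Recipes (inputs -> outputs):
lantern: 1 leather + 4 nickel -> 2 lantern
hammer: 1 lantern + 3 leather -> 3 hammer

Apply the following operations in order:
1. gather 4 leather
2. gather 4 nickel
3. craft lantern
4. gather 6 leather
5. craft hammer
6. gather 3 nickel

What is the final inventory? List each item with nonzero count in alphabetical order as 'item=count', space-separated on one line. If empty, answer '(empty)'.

Answer: hammer=3 lantern=1 leather=6 nickel=3

Derivation:
After 1 (gather 4 leather): leather=4
After 2 (gather 4 nickel): leather=4 nickel=4
After 3 (craft lantern): lantern=2 leather=3
After 4 (gather 6 leather): lantern=2 leather=9
After 5 (craft hammer): hammer=3 lantern=1 leather=6
After 6 (gather 3 nickel): hammer=3 lantern=1 leather=6 nickel=3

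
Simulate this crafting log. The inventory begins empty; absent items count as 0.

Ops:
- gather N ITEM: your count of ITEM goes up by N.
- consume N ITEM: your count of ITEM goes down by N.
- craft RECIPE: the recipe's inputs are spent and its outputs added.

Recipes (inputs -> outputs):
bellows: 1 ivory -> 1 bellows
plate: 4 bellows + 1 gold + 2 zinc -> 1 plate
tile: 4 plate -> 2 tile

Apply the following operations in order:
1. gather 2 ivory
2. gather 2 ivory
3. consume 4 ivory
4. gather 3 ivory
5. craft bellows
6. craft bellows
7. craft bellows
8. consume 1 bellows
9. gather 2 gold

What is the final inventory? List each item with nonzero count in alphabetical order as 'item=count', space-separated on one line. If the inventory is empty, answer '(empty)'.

After 1 (gather 2 ivory): ivory=2
After 2 (gather 2 ivory): ivory=4
After 3 (consume 4 ivory): (empty)
After 4 (gather 3 ivory): ivory=3
After 5 (craft bellows): bellows=1 ivory=2
After 6 (craft bellows): bellows=2 ivory=1
After 7 (craft bellows): bellows=3
After 8 (consume 1 bellows): bellows=2
After 9 (gather 2 gold): bellows=2 gold=2

Answer: bellows=2 gold=2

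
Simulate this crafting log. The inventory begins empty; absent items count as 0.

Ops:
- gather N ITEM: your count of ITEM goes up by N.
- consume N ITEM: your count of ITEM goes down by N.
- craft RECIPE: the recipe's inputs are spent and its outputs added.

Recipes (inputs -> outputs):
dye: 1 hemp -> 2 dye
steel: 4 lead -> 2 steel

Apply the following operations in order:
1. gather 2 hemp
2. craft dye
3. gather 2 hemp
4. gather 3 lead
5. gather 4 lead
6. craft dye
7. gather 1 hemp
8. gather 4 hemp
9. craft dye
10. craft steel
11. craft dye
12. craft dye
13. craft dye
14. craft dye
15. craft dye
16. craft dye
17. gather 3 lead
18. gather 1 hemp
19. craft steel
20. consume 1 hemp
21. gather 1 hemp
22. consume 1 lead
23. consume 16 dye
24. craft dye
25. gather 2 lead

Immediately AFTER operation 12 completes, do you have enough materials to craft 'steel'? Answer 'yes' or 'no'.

After 1 (gather 2 hemp): hemp=2
After 2 (craft dye): dye=2 hemp=1
After 3 (gather 2 hemp): dye=2 hemp=3
After 4 (gather 3 lead): dye=2 hemp=3 lead=3
After 5 (gather 4 lead): dye=2 hemp=3 lead=7
After 6 (craft dye): dye=4 hemp=2 lead=7
After 7 (gather 1 hemp): dye=4 hemp=3 lead=7
After 8 (gather 4 hemp): dye=4 hemp=7 lead=7
After 9 (craft dye): dye=6 hemp=6 lead=7
After 10 (craft steel): dye=6 hemp=6 lead=3 steel=2
After 11 (craft dye): dye=8 hemp=5 lead=3 steel=2
After 12 (craft dye): dye=10 hemp=4 lead=3 steel=2

Answer: no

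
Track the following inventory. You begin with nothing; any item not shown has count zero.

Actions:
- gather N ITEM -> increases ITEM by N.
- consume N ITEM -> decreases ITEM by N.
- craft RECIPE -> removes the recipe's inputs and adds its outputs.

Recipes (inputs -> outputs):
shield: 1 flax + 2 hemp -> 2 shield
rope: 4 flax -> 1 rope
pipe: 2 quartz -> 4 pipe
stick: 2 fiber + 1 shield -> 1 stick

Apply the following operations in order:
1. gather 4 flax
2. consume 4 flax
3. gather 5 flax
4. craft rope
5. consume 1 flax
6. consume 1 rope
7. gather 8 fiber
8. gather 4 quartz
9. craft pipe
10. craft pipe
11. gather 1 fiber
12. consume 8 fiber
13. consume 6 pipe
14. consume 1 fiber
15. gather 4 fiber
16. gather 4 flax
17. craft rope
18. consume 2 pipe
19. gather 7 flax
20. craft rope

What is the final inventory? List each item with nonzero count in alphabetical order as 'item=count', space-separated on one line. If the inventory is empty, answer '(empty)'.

Answer: fiber=4 flax=3 rope=2

Derivation:
After 1 (gather 4 flax): flax=4
After 2 (consume 4 flax): (empty)
After 3 (gather 5 flax): flax=5
After 4 (craft rope): flax=1 rope=1
After 5 (consume 1 flax): rope=1
After 6 (consume 1 rope): (empty)
After 7 (gather 8 fiber): fiber=8
After 8 (gather 4 quartz): fiber=8 quartz=4
After 9 (craft pipe): fiber=8 pipe=4 quartz=2
After 10 (craft pipe): fiber=8 pipe=8
After 11 (gather 1 fiber): fiber=9 pipe=8
After 12 (consume 8 fiber): fiber=1 pipe=8
After 13 (consume 6 pipe): fiber=1 pipe=2
After 14 (consume 1 fiber): pipe=2
After 15 (gather 4 fiber): fiber=4 pipe=2
After 16 (gather 4 flax): fiber=4 flax=4 pipe=2
After 17 (craft rope): fiber=4 pipe=2 rope=1
After 18 (consume 2 pipe): fiber=4 rope=1
After 19 (gather 7 flax): fiber=4 flax=7 rope=1
After 20 (craft rope): fiber=4 flax=3 rope=2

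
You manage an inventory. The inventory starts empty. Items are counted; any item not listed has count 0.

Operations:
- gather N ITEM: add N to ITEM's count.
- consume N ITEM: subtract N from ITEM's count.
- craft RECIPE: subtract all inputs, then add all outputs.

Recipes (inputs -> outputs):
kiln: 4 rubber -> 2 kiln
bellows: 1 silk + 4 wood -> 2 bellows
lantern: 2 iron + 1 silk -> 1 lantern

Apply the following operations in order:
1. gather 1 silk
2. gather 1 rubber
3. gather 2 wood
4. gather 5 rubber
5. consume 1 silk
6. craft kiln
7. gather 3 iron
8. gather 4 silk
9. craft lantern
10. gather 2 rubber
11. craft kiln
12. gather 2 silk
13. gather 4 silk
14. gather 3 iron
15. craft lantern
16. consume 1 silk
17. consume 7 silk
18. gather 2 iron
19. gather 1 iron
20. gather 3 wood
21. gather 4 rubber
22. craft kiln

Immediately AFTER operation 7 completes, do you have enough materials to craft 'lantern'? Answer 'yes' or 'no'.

Answer: no

Derivation:
After 1 (gather 1 silk): silk=1
After 2 (gather 1 rubber): rubber=1 silk=1
After 3 (gather 2 wood): rubber=1 silk=1 wood=2
After 4 (gather 5 rubber): rubber=6 silk=1 wood=2
After 5 (consume 1 silk): rubber=6 wood=2
After 6 (craft kiln): kiln=2 rubber=2 wood=2
After 7 (gather 3 iron): iron=3 kiln=2 rubber=2 wood=2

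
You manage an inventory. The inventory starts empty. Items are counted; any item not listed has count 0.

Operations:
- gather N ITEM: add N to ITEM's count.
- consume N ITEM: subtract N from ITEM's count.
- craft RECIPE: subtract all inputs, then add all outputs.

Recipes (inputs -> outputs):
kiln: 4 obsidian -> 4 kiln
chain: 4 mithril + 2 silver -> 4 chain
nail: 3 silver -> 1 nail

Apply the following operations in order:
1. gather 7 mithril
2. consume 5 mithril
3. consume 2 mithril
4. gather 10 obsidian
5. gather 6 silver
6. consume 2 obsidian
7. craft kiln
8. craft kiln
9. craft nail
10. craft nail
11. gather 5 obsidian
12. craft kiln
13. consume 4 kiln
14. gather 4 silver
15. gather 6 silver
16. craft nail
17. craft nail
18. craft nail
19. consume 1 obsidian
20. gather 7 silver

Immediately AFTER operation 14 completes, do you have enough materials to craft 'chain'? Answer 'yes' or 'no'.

Answer: no

Derivation:
After 1 (gather 7 mithril): mithril=7
After 2 (consume 5 mithril): mithril=2
After 3 (consume 2 mithril): (empty)
After 4 (gather 10 obsidian): obsidian=10
After 5 (gather 6 silver): obsidian=10 silver=6
After 6 (consume 2 obsidian): obsidian=8 silver=6
After 7 (craft kiln): kiln=4 obsidian=4 silver=6
After 8 (craft kiln): kiln=8 silver=6
After 9 (craft nail): kiln=8 nail=1 silver=3
After 10 (craft nail): kiln=8 nail=2
After 11 (gather 5 obsidian): kiln=8 nail=2 obsidian=5
After 12 (craft kiln): kiln=12 nail=2 obsidian=1
After 13 (consume 4 kiln): kiln=8 nail=2 obsidian=1
After 14 (gather 4 silver): kiln=8 nail=2 obsidian=1 silver=4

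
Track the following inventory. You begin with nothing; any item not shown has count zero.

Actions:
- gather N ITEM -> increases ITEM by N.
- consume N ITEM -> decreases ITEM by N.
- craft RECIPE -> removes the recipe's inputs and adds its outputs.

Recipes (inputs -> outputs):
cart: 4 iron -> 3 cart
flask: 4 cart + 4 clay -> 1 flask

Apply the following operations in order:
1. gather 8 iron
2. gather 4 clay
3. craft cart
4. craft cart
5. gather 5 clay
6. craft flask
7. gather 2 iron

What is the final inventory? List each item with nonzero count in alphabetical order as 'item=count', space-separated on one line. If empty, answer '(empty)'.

Answer: cart=2 clay=5 flask=1 iron=2

Derivation:
After 1 (gather 8 iron): iron=8
After 2 (gather 4 clay): clay=4 iron=8
After 3 (craft cart): cart=3 clay=4 iron=4
After 4 (craft cart): cart=6 clay=4
After 5 (gather 5 clay): cart=6 clay=9
After 6 (craft flask): cart=2 clay=5 flask=1
After 7 (gather 2 iron): cart=2 clay=5 flask=1 iron=2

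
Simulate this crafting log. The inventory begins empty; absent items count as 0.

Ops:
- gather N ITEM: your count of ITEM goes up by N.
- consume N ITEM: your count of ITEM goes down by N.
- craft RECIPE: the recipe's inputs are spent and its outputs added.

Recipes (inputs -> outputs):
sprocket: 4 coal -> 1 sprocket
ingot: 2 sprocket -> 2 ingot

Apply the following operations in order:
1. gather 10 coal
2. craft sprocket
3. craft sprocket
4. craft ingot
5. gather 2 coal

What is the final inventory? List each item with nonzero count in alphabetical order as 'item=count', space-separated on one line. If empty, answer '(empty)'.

Answer: coal=4 ingot=2

Derivation:
After 1 (gather 10 coal): coal=10
After 2 (craft sprocket): coal=6 sprocket=1
After 3 (craft sprocket): coal=2 sprocket=2
After 4 (craft ingot): coal=2 ingot=2
After 5 (gather 2 coal): coal=4 ingot=2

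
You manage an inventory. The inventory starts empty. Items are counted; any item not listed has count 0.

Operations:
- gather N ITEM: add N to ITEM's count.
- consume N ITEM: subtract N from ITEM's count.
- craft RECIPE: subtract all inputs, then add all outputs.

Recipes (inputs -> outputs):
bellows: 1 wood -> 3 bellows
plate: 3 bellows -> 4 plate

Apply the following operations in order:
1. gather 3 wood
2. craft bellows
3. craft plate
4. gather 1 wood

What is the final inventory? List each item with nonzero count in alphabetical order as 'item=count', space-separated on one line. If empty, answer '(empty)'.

Answer: plate=4 wood=3

Derivation:
After 1 (gather 3 wood): wood=3
After 2 (craft bellows): bellows=3 wood=2
After 3 (craft plate): plate=4 wood=2
After 4 (gather 1 wood): plate=4 wood=3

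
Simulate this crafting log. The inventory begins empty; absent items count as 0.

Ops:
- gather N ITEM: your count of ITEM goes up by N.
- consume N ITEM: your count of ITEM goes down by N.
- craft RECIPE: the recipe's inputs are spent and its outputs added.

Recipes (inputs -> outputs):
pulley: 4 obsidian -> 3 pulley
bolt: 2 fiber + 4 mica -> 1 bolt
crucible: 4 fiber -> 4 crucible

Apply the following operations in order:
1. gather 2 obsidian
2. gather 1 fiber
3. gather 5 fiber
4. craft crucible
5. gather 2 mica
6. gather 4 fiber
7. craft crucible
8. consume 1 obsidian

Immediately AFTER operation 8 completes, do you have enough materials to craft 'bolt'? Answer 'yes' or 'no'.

Answer: no

Derivation:
After 1 (gather 2 obsidian): obsidian=2
After 2 (gather 1 fiber): fiber=1 obsidian=2
After 3 (gather 5 fiber): fiber=6 obsidian=2
After 4 (craft crucible): crucible=4 fiber=2 obsidian=2
After 5 (gather 2 mica): crucible=4 fiber=2 mica=2 obsidian=2
After 6 (gather 4 fiber): crucible=4 fiber=6 mica=2 obsidian=2
After 7 (craft crucible): crucible=8 fiber=2 mica=2 obsidian=2
After 8 (consume 1 obsidian): crucible=8 fiber=2 mica=2 obsidian=1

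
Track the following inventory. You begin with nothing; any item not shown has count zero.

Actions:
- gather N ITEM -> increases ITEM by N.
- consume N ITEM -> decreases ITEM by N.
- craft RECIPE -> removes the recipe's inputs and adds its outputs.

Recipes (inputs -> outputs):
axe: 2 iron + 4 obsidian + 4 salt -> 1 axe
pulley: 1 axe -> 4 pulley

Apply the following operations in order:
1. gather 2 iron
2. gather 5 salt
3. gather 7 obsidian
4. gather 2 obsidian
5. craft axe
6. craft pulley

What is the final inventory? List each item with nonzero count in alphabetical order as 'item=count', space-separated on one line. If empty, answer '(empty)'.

After 1 (gather 2 iron): iron=2
After 2 (gather 5 salt): iron=2 salt=5
After 3 (gather 7 obsidian): iron=2 obsidian=7 salt=5
After 4 (gather 2 obsidian): iron=2 obsidian=9 salt=5
After 5 (craft axe): axe=1 obsidian=5 salt=1
After 6 (craft pulley): obsidian=5 pulley=4 salt=1

Answer: obsidian=5 pulley=4 salt=1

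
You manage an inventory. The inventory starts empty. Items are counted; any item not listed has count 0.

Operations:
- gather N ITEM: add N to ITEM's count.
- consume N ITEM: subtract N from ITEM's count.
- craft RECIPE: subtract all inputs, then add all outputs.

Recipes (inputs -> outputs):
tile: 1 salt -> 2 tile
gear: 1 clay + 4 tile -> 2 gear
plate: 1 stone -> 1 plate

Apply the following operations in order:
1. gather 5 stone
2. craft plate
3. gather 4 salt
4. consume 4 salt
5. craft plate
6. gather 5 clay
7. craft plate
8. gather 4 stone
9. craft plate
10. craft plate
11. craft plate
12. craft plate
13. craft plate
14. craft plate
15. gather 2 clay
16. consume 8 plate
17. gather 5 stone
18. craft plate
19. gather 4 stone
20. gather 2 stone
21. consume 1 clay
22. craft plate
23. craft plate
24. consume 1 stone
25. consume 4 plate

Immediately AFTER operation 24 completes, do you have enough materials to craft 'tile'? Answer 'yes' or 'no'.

After 1 (gather 5 stone): stone=5
After 2 (craft plate): plate=1 stone=4
After 3 (gather 4 salt): plate=1 salt=4 stone=4
After 4 (consume 4 salt): plate=1 stone=4
After 5 (craft plate): plate=2 stone=3
After 6 (gather 5 clay): clay=5 plate=2 stone=3
After 7 (craft plate): clay=5 plate=3 stone=2
After 8 (gather 4 stone): clay=5 plate=3 stone=6
After 9 (craft plate): clay=5 plate=4 stone=5
After 10 (craft plate): clay=5 plate=5 stone=4
After 11 (craft plate): clay=5 plate=6 stone=3
After 12 (craft plate): clay=5 plate=7 stone=2
After 13 (craft plate): clay=5 plate=8 stone=1
After 14 (craft plate): clay=5 plate=9
After 15 (gather 2 clay): clay=7 plate=9
After 16 (consume 8 plate): clay=7 plate=1
After 17 (gather 5 stone): clay=7 plate=1 stone=5
After 18 (craft plate): clay=7 plate=2 stone=4
After 19 (gather 4 stone): clay=7 plate=2 stone=8
After 20 (gather 2 stone): clay=7 plate=2 stone=10
After 21 (consume 1 clay): clay=6 plate=2 stone=10
After 22 (craft plate): clay=6 plate=3 stone=9
After 23 (craft plate): clay=6 plate=4 stone=8
After 24 (consume 1 stone): clay=6 plate=4 stone=7

Answer: no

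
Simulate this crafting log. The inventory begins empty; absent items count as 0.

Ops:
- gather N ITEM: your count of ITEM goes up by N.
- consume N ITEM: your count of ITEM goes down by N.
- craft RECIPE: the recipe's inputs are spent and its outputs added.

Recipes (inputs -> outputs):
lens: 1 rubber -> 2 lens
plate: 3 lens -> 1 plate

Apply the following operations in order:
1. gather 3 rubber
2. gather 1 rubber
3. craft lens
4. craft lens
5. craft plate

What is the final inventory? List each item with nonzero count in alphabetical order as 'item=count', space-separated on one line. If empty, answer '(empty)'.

Answer: lens=1 plate=1 rubber=2

Derivation:
After 1 (gather 3 rubber): rubber=3
After 2 (gather 1 rubber): rubber=4
After 3 (craft lens): lens=2 rubber=3
After 4 (craft lens): lens=4 rubber=2
After 5 (craft plate): lens=1 plate=1 rubber=2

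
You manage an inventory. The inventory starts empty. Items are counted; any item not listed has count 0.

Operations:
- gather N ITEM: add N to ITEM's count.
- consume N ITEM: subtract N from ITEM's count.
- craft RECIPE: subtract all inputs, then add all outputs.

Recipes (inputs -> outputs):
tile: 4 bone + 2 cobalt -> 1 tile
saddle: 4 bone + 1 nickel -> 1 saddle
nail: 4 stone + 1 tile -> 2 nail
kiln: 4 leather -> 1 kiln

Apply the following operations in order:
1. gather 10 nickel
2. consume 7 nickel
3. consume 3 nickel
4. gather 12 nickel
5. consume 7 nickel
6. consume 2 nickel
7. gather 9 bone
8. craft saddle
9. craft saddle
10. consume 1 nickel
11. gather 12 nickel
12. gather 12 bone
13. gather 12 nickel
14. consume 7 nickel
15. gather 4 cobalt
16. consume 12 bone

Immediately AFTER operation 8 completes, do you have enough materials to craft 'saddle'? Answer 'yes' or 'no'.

Answer: yes

Derivation:
After 1 (gather 10 nickel): nickel=10
After 2 (consume 7 nickel): nickel=3
After 3 (consume 3 nickel): (empty)
After 4 (gather 12 nickel): nickel=12
After 5 (consume 7 nickel): nickel=5
After 6 (consume 2 nickel): nickel=3
After 7 (gather 9 bone): bone=9 nickel=3
After 8 (craft saddle): bone=5 nickel=2 saddle=1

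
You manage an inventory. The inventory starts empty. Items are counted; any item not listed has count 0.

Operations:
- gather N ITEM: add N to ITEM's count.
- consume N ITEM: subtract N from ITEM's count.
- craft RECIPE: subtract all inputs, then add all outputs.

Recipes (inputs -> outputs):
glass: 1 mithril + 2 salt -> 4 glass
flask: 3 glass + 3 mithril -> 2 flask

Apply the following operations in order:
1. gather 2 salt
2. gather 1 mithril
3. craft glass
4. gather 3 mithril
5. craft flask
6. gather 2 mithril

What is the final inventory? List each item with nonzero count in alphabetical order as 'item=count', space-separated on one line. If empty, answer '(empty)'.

After 1 (gather 2 salt): salt=2
After 2 (gather 1 mithril): mithril=1 salt=2
After 3 (craft glass): glass=4
After 4 (gather 3 mithril): glass=4 mithril=3
After 5 (craft flask): flask=2 glass=1
After 6 (gather 2 mithril): flask=2 glass=1 mithril=2

Answer: flask=2 glass=1 mithril=2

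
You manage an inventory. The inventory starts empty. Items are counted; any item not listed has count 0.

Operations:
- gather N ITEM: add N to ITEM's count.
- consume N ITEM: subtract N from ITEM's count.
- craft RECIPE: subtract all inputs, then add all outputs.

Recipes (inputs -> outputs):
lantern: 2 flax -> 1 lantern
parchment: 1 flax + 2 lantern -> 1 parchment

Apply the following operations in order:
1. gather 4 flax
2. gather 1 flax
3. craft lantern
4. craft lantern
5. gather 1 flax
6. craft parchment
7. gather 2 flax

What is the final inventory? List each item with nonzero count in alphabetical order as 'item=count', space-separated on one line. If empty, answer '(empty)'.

Answer: flax=3 parchment=1

Derivation:
After 1 (gather 4 flax): flax=4
After 2 (gather 1 flax): flax=5
After 3 (craft lantern): flax=3 lantern=1
After 4 (craft lantern): flax=1 lantern=2
After 5 (gather 1 flax): flax=2 lantern=2
After 6 (craft parchment): flax=1 parchment=1
After 7 (gather 2 flax): flax=3 parchment=1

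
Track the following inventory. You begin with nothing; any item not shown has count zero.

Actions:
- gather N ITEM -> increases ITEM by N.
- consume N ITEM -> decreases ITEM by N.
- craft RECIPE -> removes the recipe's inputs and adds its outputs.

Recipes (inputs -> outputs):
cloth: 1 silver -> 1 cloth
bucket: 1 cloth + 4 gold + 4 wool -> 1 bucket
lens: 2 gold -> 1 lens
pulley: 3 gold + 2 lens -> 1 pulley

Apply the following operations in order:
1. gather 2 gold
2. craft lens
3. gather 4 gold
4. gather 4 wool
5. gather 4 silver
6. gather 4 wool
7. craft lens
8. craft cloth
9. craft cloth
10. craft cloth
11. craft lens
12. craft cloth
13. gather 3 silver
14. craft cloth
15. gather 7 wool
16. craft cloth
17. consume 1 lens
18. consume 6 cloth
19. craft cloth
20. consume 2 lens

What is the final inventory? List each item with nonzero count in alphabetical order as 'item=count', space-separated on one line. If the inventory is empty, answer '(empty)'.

After 1 (gather 2 gold): gold=2
After 2 (craft lens): lens=1
After 3 (gather 4 gold): gold=4 lens=1
After 4 (gather 4 wool): gold=4 lens=1 wool=4
After 5 (gather 4 silver): gold=4 lens=1 silver=4 wool=4
After 6 (gather 4 wool): gold=4 lens=1 silver=4 wool=8
After 7 (craft lens): gold=2 lens=2 silver=4 wool=8
After 8 (craft cloth): cloth=1 gold=2 lens=2 silver=3 wool=8
After 9 (craft cloth): cloth=2 gold=2 lens=2 silver=2 wool=8
After 10 (craft cloth): cloth=3 gold=2 lens=2 silver=1 wool=8
After 11 (craft lens): cloth=3 lens=3 silver=1 wool=8
After 12 (craft cloth): cloth=4 lens=3 wool=8
After 13 (gather 3 silver): cloth=4 lens=3 silver=3 wool=8
After 14 (craft cloth): cloth=5 lens=3 silver=2 wool=8
After 15 (gather 7 wool): cloth=5 lens=3 silver=2 wool=15
After 16 (craft cloth): cloth=6 lens=3 silver=1 wool=15
After 17 (consume 1 lens): cloth=6 lens=2 silver=1 wool=15
After 18 (consume 6 cloth): lens=2 silver=1 wool=15
After 19 (craft cloth): cloth=1 lens=2 wool=15
After 20 (consume 2 lens): cloth=1 wool=15

Answer: cloth=1 wool=15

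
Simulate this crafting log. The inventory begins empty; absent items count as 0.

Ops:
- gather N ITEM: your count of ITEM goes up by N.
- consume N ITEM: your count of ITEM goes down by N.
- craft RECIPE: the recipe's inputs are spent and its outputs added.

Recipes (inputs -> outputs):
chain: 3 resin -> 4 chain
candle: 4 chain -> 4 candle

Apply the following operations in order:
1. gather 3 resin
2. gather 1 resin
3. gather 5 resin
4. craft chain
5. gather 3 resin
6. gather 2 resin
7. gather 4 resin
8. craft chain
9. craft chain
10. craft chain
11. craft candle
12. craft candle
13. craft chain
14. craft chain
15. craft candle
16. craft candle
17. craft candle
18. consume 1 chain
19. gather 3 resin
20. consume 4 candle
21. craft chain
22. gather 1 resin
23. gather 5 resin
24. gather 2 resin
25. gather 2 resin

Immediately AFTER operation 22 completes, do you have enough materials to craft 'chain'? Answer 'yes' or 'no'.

Answer: no

Derivation:
After 1 (gather 3 resin): resin=3
After 2 (gather 1 resin): resin=4
After 3 (gather 5 resin): resin=9
After 4 (craft chain): chain=4 resin=6
After 5 (gather 3 resin): chain=4 resin=9
After 6 (gather 2 resin): chain=4 resin=11
After 7 (gather 4 resin): chain=4 resin=15
After 8 (craft chain): chain=8 resin=12
After 9 (craft chain): chain=12 resin=9
After 10 (craft chain): chain=16 resin=6
After 11 (craft candle): candle=4 chain=12 resin=6
After 12 (craft candle): candle=8 chain=8 resin=6
After 13 (craft chain): candle=8 chain=12 resin=3
After 14 (craft chain): candle=8 chain=16
After 15 (craft candle): candle=12 chain=12
After 16 (craft candle): candle=16 chain=8
After 17 (craft candle): candle=20 chain=4
After 18 (consume 1 chain): candle=20 chain=3
After 19 (gather 3 resin): candle=20 chain=3 resin=3
After 20 (consume 4 candle): candle=16 chain=3 resin=3
After 21 (craft chain): candle=16 chain=7
After 22 (gather 1 resin): candle=16 chain=7 resin=1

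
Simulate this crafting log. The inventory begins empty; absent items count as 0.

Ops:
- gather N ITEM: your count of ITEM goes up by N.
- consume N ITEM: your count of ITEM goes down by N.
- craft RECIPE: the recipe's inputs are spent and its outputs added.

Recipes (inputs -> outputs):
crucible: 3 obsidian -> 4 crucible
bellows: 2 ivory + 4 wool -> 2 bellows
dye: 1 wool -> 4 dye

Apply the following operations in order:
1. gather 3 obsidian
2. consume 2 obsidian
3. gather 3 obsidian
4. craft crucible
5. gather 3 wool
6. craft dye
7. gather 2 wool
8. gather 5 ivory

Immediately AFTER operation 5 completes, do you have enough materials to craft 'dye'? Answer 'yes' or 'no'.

After 1 (gather 3 obsidian): obsidian=3
After 2 (consume 2 obsidian): obsidian=1
After 3 (gather 3 obsidian): obsidian=4
After 4 (craft crucible): crucible=4 obsidian=1
After 5 (gather 3 wool): crucible=4 obsidian=1 wool=3

Answer: yes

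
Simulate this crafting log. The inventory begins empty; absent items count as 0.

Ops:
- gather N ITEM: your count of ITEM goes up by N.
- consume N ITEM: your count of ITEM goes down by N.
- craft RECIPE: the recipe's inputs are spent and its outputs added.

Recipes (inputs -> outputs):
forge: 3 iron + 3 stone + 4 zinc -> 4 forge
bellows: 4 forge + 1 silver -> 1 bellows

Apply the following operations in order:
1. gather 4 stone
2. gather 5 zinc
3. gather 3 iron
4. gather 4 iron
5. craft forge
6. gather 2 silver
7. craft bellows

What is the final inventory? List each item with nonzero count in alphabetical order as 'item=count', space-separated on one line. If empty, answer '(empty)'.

After 1 (gather 4 stone): stone=4
After 2 (gather 5 zinc): stone=4 zinc=5
After 3 (gather 3 iron): iron=3 stone=4 zinc=5
After 4 (gather 4 iron): iron=7 stone=4 zinc=5
After 5 (craft forge): forge=4 iron=4 stone=1 zinc=1
After 6 (gather 2 silver): forge=4 iron=4 silver=2 stone=1 zinc=1
After 7 (craft bellows): bellows=1 iron=4 silver=1 stone=1 zinc=1

Answer: bellows=1 iron=4 silver=1 stone=1 zinc=1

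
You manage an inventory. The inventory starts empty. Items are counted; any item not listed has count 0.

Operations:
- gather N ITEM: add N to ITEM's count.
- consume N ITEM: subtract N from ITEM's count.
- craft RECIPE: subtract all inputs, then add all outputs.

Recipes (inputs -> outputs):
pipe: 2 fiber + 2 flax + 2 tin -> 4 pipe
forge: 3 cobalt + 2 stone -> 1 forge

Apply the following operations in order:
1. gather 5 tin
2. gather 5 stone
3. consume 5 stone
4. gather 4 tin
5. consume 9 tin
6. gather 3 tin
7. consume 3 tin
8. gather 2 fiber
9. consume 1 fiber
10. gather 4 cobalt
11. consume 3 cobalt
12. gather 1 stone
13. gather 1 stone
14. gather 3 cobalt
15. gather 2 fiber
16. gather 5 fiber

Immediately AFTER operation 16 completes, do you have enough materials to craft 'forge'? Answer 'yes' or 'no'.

After 1 (gather 5 tin): tin=5
After 2 (gather 5 stone): stone=5 tin=5
After 3 (consume 5 stone): tin=5
After 4 (gather 4 tin): tin=9
After 5 (consume 9 tin): (empty)
After 6 (gather 3 tin): tin=3
After 7 (consume 3 tin): (empty)
After 8 (gather 2 fiber): fiber=2
After 9 (consume 1 fiber): fiber=1
After 10 (gather 4 cobalt): cobalt=4 fiber=1
After 11 (consume 3 cobalt): cobalt=1 fiber=1
After 12 (gather 1 stone): cobalt=1 fiber=1 stone=1
After 13 (gather 1 stone): cobalt=1 fiber=1 stone=2
After 14 (gather 3 cobalt): cobalt=4 fiber=1 stone=2
After 15 (gather 2 fiber): cobalt=4 fiber=3 stone=2
After 16 (gather 5 fiber): cobalt=4 fiber=8 stone=2

Answer: yes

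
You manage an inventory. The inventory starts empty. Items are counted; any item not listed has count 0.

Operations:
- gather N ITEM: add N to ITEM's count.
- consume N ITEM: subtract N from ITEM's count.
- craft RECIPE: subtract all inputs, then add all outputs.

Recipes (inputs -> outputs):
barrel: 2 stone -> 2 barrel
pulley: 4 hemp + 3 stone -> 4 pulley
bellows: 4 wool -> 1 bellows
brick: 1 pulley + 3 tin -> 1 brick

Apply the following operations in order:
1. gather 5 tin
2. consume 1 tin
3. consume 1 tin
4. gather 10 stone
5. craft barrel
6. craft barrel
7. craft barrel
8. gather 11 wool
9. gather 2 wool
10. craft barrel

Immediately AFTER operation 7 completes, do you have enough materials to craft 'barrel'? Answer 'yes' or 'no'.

Answer: yes

Derivation:
After 1 (gather 5 tin): tin=5
After 2 (consume 1 tin): tin=4
After 3 (consume 1 tin): tin=3
After 4 (gather 10 stone): stone=10 tin=3
After 5 (craft barrel): barrel=2 stone=8 tin=3
After 6 (craft barrel): barrel=4 stone=6 tin=3
After 7 (craft barrel): barrel=6 stone=4 tin=3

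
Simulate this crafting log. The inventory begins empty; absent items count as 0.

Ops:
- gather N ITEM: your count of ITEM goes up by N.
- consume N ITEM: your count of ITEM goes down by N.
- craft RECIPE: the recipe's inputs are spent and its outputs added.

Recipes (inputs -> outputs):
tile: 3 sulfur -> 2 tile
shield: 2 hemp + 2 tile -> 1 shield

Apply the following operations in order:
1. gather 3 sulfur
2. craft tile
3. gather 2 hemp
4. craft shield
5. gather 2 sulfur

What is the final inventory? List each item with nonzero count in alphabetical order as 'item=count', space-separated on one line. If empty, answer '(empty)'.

Answer: shield=1 sulfur=2

Derivation:
After 1 (gather 3 sulfur): sulfur=3
After 2 (craft tile): tile=2
After 3 (gather 2 hemp): hemp=2 tile=2
After 4 (craft shield): shield=1
After 5 (gather 2 sulfur): shield=1 sulfur=2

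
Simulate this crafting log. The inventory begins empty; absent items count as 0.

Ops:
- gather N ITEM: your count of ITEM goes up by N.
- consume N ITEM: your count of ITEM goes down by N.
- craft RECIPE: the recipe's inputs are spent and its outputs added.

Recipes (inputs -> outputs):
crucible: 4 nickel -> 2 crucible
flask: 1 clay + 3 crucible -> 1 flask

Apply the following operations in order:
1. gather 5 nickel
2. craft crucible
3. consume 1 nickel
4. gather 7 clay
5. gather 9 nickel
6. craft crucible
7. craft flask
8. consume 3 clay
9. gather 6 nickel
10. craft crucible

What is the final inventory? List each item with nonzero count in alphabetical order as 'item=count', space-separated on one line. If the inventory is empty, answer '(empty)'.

Answer: clay=3 crucible=3 flask=1 nickel=7

Derivation:
After 1 (gather 5 nickel): nickel=5
After 2 (craft crucible): crucible=2 nickel=1
After 3 (consume 1 nickel): crucible=2
After 4 (gather 7 clay): clay=7 crucible=2
After 5 (gather 9 nickel): clay=7 crucible=2 nickel=9
After 6 (craft crucible): clay=7 crucible=4 nickel=5
After 7 (craft flask): clay=6 crucible=1 flask=1 nickel=5
After 8 (consume 3 clay): clay=3 crucible=1 flask=1 nickel=5
After 9 (gather 6 nickel): clay=3 crucible=1 flask=1 nickel=11
After 10 (craft crucible): clay=3 crucible=3 flask=1 nickel=7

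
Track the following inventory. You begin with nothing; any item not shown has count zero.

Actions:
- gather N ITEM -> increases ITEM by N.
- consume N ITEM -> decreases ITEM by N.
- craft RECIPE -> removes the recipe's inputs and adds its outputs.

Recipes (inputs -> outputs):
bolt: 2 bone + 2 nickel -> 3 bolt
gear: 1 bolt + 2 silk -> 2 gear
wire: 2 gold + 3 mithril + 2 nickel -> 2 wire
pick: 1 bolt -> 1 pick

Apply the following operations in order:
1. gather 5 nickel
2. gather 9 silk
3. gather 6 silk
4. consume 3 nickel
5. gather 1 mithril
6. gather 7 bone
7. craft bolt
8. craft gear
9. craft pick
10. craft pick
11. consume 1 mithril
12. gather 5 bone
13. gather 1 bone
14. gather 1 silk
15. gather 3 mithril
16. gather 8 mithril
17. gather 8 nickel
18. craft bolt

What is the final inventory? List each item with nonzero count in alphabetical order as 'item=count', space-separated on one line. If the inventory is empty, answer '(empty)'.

Answer: bolt=3 bone=9 gear=2 mithril=11 nickel=6 pick=2 silk=14

Derivation:
After 1 (gather 5 nickel): nickel=5
After 2 (gather 9 silk): nickel=5 silk=9
After 3 (gather 6 silk): nickel=5 silk=15
After 4 (consume 3 nickel): nickel=2 silk=15
After 5 (gather 1 mithril): mithril=1 nickel=2 silk=15
After 6 (gather 7 bone): bone=7 mithril=1 nickel=2 silk=15
After 7 (craft bolt): bolt=3 bone=5 mithril=1 silk=15
After 8 (craft gear): bolt=2 bone=5 gear=2 mithril=1 silk=13
After 9 (craft pick): bolt=1 bone=5 gear=2 mithril=1 pick=1 silk=13
After 10 (craft pick): bone=5 gear=2 mithril=1 pick=2 silk=13
After 11 (consume 1 mithril): bone=5 gear=2 pick=2 silk=13
After 12 (gather 5 bone): bone=10 gear=2 pick=2 silk=13
After 13 (gather 1 bone): bone=11 gear=2 pick=2 silk=13
After 14 (gather 1 silk): bone=11 gear=2 pick=2 silk=14
After 15 (gather 3 mithril): bone=11 gear=2 mithril=3 pick=2 silk=14
After 16 (gather 8 mithril): bone=11 gear=2 mithril=11 pick=2 silk=14
After 17 (gather 8 nickel): bone=11 gear=2 mithril=11 nickel=8 pick=2 silk=14
After 18 (craft bolt): bolt=3 bone=9 gear=2 mithril=11 nickel=6 pick=2 silk=14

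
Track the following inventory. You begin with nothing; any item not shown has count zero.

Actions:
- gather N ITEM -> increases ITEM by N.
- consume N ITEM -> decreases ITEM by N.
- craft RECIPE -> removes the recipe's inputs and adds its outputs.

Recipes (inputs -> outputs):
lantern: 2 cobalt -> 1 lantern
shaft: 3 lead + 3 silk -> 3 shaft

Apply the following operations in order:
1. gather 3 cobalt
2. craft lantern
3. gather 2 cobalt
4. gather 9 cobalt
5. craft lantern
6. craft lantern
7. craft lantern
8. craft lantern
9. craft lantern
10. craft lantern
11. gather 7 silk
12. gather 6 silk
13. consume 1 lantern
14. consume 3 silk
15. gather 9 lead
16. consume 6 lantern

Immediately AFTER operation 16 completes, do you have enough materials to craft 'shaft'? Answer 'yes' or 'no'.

Answer: yes

Derivation:
After 1 (gather 3 cobalt): cobalt=3
After 2 (craft lantern): cobalt=1 lantern=1
After 3 (gather 2 cobalt): cobalt=3 lantern=1
After 4 (gather 9 cobalt): cobalt=12 lantern=1
After 5 (craft lantern): cobalt=10 lantern=2
After 6 (craft lantern): cobalt=8 lantern=3
After 7 (craft lantern): cobalt=6 lantern=4
After 8 (craft lantern): cobalt=4 lantern=5
After 9 (craft lantern): cobalt=2 lantern=6
After 10 (craft lantern): lantern=7
After 11 (gather 7 silk): lantern=7 silk=7
After 12 (gather 6 silk): lantern=7 silk=13
After 13 (consume 1 lantern): lantern=6 silk=13
After 14 (consume 3 silk): lantern=6 silk=10
After 15 (gather 9 lead): lantern=6 lead=9 silk=10
After 16 (consume 6 lantern): lead=9 silk=10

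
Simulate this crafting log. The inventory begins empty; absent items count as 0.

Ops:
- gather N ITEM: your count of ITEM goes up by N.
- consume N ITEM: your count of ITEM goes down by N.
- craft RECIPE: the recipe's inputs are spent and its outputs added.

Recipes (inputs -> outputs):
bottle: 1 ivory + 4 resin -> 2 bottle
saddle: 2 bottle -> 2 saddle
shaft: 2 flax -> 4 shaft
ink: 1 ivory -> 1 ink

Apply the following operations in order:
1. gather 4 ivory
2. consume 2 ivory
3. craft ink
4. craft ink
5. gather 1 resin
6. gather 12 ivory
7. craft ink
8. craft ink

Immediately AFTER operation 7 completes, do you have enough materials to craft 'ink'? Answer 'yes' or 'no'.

Answer: yes

Derivation:
After 1 (gather 4 ivory): ivory=4
After 2 (consume 2 ivory): ivory=2
After 3 (craft ink): ink=1 ivory=1
After 4 (craft ink): ink=2
After 5 (gather 1 resin): ink=2 resin=1
After 6 (gather 12 ivory): ink=2 ivory=12 resin=1
After 7 (craft ink): ink=3 ivory=11 resin=1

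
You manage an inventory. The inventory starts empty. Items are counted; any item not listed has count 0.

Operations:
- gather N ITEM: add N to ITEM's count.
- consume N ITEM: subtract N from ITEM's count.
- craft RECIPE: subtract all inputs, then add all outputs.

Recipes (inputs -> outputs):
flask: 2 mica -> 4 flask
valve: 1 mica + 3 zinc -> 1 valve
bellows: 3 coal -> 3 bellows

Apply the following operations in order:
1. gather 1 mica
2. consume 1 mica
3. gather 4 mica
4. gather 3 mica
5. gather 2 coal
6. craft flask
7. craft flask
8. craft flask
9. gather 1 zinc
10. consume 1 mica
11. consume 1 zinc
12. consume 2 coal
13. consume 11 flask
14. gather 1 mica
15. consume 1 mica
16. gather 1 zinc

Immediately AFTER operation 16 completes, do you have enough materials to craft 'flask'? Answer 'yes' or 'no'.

After 1 (gather 1 mica): mica=1
After 2 (consume 1 mica): (empty)
After 3 (gather 4 mica): mica=4
After 4 (gather 3 mica): mica=7
After 5 (gather 2 coal): coal=2 mica=7
After 6 (craft flask): coal=2 flask=4 mica=5
After 7 (craft flask): coal=2 flask=8 mica=3
After 8 (craft flask): coal=2 flask=12 mica=1
After 9 (gather 1 zinc): coal=2 flask=12 mica=1 zinc=1
After 10 (consume 1 mica): coal=2 flask=12 zinc=1
After 11 (consume 1 zinc): coal=2 flask=12
After 12 (consume 2 coal): flask=12
After 13 (consume 11 flask): flask=1
After 14 (gather 1 mica): flask=1 mica=1
After 15 (consume 1 mica): flask=1
After 16 (gather 1 zinc): flask=1 zinc=1

Answer: no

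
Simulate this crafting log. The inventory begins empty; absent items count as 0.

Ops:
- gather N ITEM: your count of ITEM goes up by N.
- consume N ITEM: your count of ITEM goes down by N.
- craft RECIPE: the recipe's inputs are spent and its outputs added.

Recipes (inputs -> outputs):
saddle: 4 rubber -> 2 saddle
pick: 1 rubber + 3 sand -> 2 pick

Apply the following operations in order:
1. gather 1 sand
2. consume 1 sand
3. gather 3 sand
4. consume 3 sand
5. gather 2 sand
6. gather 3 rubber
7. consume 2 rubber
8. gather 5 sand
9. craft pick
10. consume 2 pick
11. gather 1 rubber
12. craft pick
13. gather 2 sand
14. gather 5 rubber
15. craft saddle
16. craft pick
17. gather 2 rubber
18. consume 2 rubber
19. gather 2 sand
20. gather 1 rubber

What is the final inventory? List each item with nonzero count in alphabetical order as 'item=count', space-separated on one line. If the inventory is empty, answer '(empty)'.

Answer: pick=4 rubber=1 saddle=2 sand=2

Derivation:
After 1 (gather 1 sand): sand=1
After 2 (consume 1 sand): (empty)
After 3 (gather 3 sand): sand=3
After 4 (consume 3 sand): (empty)
After 5 (gather 2 sand): sand=2
After 6 (gather 3 rubber): rubber=3 sand=2
After 7 (consume 2 rubber): rubber=1 sand=2
After 8 (gather 5 sand): rubber=1 sand=7
After 9 (craft pick): pick=2 sand=4
After 10 (consume 2 pick): sand=4
After 11 (gather 1 rubber): rubber=1 sand=4
After 12 (craft pick): pick=2 sand=1
After 13 (gather 2 sand): pick=2 sand=3
After 14 (gather 5 rubber): pick=2 rubber=5 sand=3
After 15 (craft saddle): pick=2 rubber=1 saddle=2 sand=3
After 16 (craft pick): pick=4 saddle=2
After 17 (gather 2 rubber): pick=4 rubber=2 saddle=2
After 18 (consume 2 rubber): pick=4 saddle=2
After 19 (gather 2 sand): pick=4 saddle=2 sand=2
After 20 (gather 1 rubber): pick=4 rubber=1 saddle=2 sand=2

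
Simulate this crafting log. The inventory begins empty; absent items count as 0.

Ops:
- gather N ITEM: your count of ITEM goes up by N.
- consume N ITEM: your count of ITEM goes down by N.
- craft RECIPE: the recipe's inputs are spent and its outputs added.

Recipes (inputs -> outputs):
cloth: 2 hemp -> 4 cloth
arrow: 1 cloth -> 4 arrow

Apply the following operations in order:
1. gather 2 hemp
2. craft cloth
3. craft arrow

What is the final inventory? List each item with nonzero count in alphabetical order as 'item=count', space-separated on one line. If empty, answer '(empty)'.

Answer: arrow=4 cloth=3

Derivation:
After 1 (gather 2 hemp): hemp=2
After 2 (craft cloth): cloth=4
After 3 (craft arrow): arrow=4 cloth=3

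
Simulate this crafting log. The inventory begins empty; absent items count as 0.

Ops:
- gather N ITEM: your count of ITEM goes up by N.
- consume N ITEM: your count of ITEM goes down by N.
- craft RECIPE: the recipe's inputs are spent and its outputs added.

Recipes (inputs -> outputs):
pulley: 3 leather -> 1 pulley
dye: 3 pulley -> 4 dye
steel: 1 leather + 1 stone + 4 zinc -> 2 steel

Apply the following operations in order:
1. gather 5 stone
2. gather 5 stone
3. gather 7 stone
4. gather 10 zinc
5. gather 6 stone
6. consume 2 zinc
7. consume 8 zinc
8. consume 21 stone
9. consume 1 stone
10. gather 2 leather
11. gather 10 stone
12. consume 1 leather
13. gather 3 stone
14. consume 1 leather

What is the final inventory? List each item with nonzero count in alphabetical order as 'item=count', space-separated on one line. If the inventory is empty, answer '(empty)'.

Answer: stone=14

Derivation:
After 1 (gather 5 stone): stone=5
After 2 (gather 5 stone): stone=10
After 3 (gather 7 stone): stone=17
After 4 (gather 10 zinc): stone=17 zinc=10
After 5 (gather 6 stone): stone=23 zinc=10
After 6 (consume 2 zinc): stone=23 zinc=8
After 7 (consume 8 zinc): stone=23
After 8 (consume 21 stone): stone=2
After 9 (consume 1 stone): stone=1
After 10 (gather 2 leather): leather=2 stone=1
After 11 (gather 10 stone): leather=2 stone=11
After 12 (consume 1 leather): leather=1 stone=11
After 13 (gather 3 stone): leather=1 stone=14
After 14 (consume 1 leather): stone=14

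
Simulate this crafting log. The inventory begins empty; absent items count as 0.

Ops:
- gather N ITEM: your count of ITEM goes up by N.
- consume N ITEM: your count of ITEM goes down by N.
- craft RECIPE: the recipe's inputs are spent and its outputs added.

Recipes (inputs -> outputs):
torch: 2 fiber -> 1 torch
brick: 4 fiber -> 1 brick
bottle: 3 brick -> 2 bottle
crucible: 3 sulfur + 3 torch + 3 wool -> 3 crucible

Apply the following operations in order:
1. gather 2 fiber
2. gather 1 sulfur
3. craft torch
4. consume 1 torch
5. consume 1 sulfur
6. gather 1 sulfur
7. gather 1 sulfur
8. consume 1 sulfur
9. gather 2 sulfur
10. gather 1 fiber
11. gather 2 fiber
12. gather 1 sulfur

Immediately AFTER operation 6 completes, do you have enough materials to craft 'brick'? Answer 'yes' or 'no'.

After 1 (gather 2 fiber): fiber=2
After 2 (gather 1 sulfur): fiber=2 sulfur=1
After 3 (craft torch): sulfur=1 torch=1
After 4 (consume 1 torch): sulfur=1
After 5 (consume 1 sulfur): (empty)
After 6 (gather 1 sulfur): sulfur=1

Answer: no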